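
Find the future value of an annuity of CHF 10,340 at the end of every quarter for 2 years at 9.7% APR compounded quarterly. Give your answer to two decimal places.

Periodic rate i = 0.097/4 = 0.02425; n = 2 × 4 = 8 periods.
FV = PMT · [(1+i)^n − 1] / i = 10340 · 8.712949 = 90,091.8962

CHF 90,091.90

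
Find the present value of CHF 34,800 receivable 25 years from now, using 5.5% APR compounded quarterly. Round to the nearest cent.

CHF 8,881.63

Periodic rate i = 0.055/4 = 0.01375; n = 25 × 4 = 100 periods.
PV = FV·(1+i)^(−n) = 34,800 × 0.255219 = 8,881.6268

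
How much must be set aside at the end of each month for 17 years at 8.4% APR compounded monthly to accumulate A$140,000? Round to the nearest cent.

A$311.15

Periodic rate i = 0.084/12 = 0.007; n = 17 × 12 = 204 periods.
PMT = 140000 / ( [(1+0.007)^204 − 1] / 0.007 ) = 140000 / 449.950717 = 311.1452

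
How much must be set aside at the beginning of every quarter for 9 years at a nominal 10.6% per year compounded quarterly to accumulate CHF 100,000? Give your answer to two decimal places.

CHF 1,650.60

With 4 periods per year: i = 0.0265, n = 36.
FV-annuity factor × (1+i) = 60.583854; PMT = 100000 / 60.583854 = 1,650.6048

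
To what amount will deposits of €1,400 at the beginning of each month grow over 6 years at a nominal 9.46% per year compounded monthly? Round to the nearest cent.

€136,051.38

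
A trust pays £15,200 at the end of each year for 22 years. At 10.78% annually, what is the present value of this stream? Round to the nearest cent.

PV = PMT · [1 − (1+i)^(−n)] / i = 15200 · 8.300929 = 126,174.1178

£126,174.12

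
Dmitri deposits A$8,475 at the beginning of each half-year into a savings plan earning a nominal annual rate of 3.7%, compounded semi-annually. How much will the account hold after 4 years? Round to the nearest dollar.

A$73,695

With 2 periods per year: i = 0.0185, n = 8.
Accumulation factor s(8|0.0185) × (1+i) = 8.695562; FV = 8475 × 8.695562 = 73,694.8856
(Beginning-of-period payments → annuity-due factor ×(1+i).)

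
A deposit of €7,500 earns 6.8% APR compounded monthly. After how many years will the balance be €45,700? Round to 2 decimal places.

Periodic rate i = 0.068/12 = 0.00566667.
(1+i)^n = 45700/7500 = 6.09333, so n = ln 6.09333 / ln 1.00567 = 319.8196 months
= 319.8196/12 years

26.65 years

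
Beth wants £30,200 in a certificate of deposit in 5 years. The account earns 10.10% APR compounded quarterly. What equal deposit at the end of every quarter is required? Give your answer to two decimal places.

Periodic rate i = 0.101/4 = 0.02525; n = 5 × 4 = 20 periods.
PMT = 30200 / ( [(1+0.02525)^20 − 1] / 0.02525 ) = 30200 / 25.609039 = 1,179.2711

£1,179.27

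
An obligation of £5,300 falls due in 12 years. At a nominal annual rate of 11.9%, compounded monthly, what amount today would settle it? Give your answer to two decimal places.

£1,279.85

Periodic rate i = 0.119/12 = 0.00991667; n = 12 × 12 = 144 periods.
PV = 5,300 / (1 + 0.00991667)^144 = 5,300 / 4.141119 = 1,279.8474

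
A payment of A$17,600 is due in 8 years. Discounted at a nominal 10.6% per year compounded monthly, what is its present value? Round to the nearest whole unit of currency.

A$7,566

Periodic rate i = 0.106/12 = 0.00883333; n = 8 × 12 = 96 periods.
PV = 17,600 / (1 + 0.00883333)^96 = 17,600 / 2.326294 = 7,565.6807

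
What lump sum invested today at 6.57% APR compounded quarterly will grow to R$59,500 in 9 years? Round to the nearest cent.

R$33,098.23

Periodic rate i = 0.0657/4 = 0.016425; n = 9 × 4 = 36 periods.
PV = FV·(1+i)^(−n) = 59,500 × 0.556273 = 33,098.2310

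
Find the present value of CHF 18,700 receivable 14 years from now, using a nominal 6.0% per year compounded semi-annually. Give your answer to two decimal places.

CHF 8,173.34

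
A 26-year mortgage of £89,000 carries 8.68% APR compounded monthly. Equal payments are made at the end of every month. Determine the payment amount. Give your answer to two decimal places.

£719.73

i = 0.0868/12 = 0.00723333 per month; n = 26·12 = 312.
Annuity-PV factor = 123.658237; PMT = 89000 / 123.658237 = 719.7256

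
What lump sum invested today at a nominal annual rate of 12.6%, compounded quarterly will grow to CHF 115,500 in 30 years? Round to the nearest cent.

i = 0.126/4 = 0.0315 per quarter; n = 30·4 = 120.
PV = FV·(1+i)^(−n) = 115,500 × 0.024193 = 2,794.3069

CHF 2,794.31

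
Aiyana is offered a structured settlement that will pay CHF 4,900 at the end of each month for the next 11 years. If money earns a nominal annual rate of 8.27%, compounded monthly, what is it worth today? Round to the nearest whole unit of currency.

CHF 423,827

With 12 periods per year: i = 0.00689167, n = 132.
PV = 4900 × [1 − (1+0.00689167)^(−132)] / 0.00689167 = 4900 × 86.495281 = 423,826.8780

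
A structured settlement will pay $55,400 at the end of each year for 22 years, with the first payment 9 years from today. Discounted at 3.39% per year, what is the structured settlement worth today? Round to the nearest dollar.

PV at t=8 (ordinary 22-year annuity): 55400 × a(22|0.0339) = 55400 × 15.331700 = 849,376.1923
PV₀ = 849,376.1923 / (1+0.0339)^8 = 849,376.1923 / 1.305655 = 650,536.6982

$650,537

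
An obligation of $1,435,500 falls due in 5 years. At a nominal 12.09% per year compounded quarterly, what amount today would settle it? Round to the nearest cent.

i = 0.1209/4 = 0.030225 per quarter; n = 5·4 = 20.
PV = FV·(1+i)^(−n) = 1,435,500 × 0.551262 = 791,337.0631

$791,337.06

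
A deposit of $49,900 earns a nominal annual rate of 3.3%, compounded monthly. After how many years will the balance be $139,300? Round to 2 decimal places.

31.15 years

Periodic rate i = 0.033/12 = 0.00275.
(1+i)^n = 139300/49900 = 2.79158, so n = ln 2.79158 / ln 1.00275 = 373.8254 months
= 373.8254/12 years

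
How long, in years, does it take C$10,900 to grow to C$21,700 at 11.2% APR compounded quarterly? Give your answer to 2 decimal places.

6.23 years

Periodic rate i = 0.112/4 = 0.028.
(1+i)^n = 21700/10900 = 1.99083, so n = ln 1.99083 / ln 1.028 = 24.9337 quarters
= 24.9337/4 years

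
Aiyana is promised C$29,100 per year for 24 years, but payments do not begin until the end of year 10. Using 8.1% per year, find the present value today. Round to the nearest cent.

C$150,739.25

PV at t=9 (ordinary 24-year annuity): 29100 × a(24|0.081) = 29100 × 10.441541 = 303,848.8554
Discount back 9 years: 303,848.8554 × (1+0.081)^(−9) = 303,848.8554 × 0.496099 = 150,739.2531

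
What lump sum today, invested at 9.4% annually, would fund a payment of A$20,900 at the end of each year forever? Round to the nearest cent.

PV = PMT / i = 20900 / 0.094 = 222,340.4255

A$222,340.43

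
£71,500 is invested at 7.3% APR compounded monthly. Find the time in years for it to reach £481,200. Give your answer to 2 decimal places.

Periodic rate i = 0.073/12 = 0.00608333.
(1+i)^n = 481200/71500 = 6.73007, so n = ln 6.73007 / ln 1.00608 = 314.3636 months
= 314.3636/12 years

26.20 years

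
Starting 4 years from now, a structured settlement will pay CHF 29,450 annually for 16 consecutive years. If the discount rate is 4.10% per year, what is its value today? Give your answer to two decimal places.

CHF 301,958.02

PV at t=3 (ordinary 16-year annuity): 29450 × a(16|0.041) = 29450 × 11.566806 = 340,642.4384
PV₀ = 340,642.4384 / (1+0.041)^3 = 340,642.4384 / 1.128112 = 301,958.0168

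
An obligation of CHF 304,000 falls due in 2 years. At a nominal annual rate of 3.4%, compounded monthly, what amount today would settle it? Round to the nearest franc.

CHF 284,042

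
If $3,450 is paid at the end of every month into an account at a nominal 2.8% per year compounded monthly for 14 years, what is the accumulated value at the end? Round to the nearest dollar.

i = 0.028/12 = 0.00233333 per month; n = 14·12 = 168.
FV = PMT · [(1+i)^n − 1] / i = 3450 · 205.398039 = 708,623.2358

$708,623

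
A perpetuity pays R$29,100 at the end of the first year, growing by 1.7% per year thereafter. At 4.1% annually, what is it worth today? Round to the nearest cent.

PV = PMT / (i − g) = 29100 / (0.041 − 0.017) = 29100 / 0.024000 = 1,212,500.0000

R$1,212,500.00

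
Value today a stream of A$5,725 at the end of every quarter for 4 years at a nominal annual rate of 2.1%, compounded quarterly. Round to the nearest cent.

A$87,637.97

Periodic rate i = 0.021/4 = 0.00525; n = 4 × 4 = 16 periods.
Annuity factor a(16|0.00525) = 15.307942; PV = 5725 × 15.307942 = 87,637.9662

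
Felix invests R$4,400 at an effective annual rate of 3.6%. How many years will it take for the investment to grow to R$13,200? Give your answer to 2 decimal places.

(1+i)^n = 13200/4400 = 3.00000, so n = ln 3.00000 / ln 1.036 = 31.0631 years

31.06 years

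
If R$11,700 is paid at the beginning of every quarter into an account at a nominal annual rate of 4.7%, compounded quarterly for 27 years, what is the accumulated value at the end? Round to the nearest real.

Periodic rate i = 0.047/4 = 0.01175; n = 27 × 4 = 108 periods.
FV = 11700 × [(1+0.01175)^108 − 1] / 0.01175 × (1+i) = 11700 × 217.941761 = 2,549,918.6091
Payments are at the start of each period, so multiply by (1+i).

R$2,549,919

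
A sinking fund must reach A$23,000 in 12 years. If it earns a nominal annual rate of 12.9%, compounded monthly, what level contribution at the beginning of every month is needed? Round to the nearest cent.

A$66.77

i = 0.129/12 = 0.01075 per month; n = 12·12 = 144.
FV-annuity factor × (1+i) = 344.442102; PMT = 23000 / 344.442102 = 66.7746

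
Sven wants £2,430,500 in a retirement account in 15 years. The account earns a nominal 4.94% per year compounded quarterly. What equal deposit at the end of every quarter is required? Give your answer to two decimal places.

£27,575.36

With 4 periods per year: i = 0.01235, n = 60.
FV-annuity factor = 88.140281; PMT = 2.4305e+06 / 88.140281 = 27,575.3602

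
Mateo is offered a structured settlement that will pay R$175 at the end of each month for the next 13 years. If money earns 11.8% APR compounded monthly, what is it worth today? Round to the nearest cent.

i = 0.118/12 = 0.00983333 per month; n = 13·12 = 156.
PV = PMT · [1 − (1+i)^(−n)] / i = 175 · 79.597285 = 13,929.5248

R$13,929.52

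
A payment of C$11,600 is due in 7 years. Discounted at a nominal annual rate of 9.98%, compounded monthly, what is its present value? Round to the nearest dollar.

i = 0.0998/12 = 0.00831667 per month; n = 7·12 = 84.
Discount factor = (1+0.00831667)^(−84) = 0.498720; PV = 11,600 × 0.498720 = 5,785.1489

C$5,785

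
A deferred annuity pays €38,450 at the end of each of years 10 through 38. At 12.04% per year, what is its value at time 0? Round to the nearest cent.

PV at t=9 (ordinary 29-year annuity): 38450 × a(29|0.1204) = 38450 × 7.998354 = 307,536.7180
PV₀ = 307,536.7180 / (1+0.1204)^9 = 307,536.7180 / 2.782005 = 110,544.9923

€110,544.99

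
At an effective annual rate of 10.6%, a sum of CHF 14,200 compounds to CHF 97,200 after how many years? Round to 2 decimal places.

19.09 years

(1+i)^n = 97200/14200 = 6.84507, so n = ln 6.84507 / ln 1.106 = 19.0921 years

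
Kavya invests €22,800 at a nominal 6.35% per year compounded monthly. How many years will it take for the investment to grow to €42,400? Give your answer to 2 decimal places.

Periodic rate i = 0.0635/12 = 0.00529167.
(1+i)^n = 42400/22800 = 1.85965, so n = ln 1.85965 / ln 1.00529 = 117.5486 months
= 117.5486/12 years

9.80 years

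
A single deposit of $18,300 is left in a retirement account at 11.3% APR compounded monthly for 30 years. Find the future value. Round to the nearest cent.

$534,343.72

Periodic rate i = 0.113/12 = 0.00941667; n = 30 × 12 = 360 periods.
FV = PV·(1+i)^n = 18,300 × 29.199111 = 534,343.7234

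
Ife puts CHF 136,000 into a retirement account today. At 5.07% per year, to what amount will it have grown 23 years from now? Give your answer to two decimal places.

FV = PV·(1+i)^n = 136,000 × 3.118967 = 424,179.5727

CHF 424,179.57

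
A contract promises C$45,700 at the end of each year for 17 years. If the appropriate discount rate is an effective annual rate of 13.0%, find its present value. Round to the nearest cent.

C$307,519.55

PV = 45700 × [1 − (1+0.13)^(−17)] / 0.13 = 45700 × 6.729093 = 307,519.5491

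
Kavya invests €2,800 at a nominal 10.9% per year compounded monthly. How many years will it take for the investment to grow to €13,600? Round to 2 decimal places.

Periodic rate i = 0.109/12 = 0.00908333.
n = ln(13600/2800) / ln(1+0.00908333) = ln(4.85714) / 0.009042 = 174.7836 months
= 174.7836/12 years

14.57 years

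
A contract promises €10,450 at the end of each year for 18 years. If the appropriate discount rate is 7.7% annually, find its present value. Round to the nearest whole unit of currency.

€100,008

Annuity factor a(18|0.077) = 9.570157; PV = 10450 × 9.570157 = 100,008.1455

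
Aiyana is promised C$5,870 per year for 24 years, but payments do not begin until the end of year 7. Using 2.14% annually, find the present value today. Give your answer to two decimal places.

C$96,245.65

Value one period before first payment (t=6): 5870 × [1 − (1+0.0214)^(−24)] / 0.0214 = 5870 × 18.617360 = 109,283.9060
Discount back 6 years: 109,283.9060 × (1+0.0214)^(−6) = 109,283.9060 × 0.880694 = 96,245.6451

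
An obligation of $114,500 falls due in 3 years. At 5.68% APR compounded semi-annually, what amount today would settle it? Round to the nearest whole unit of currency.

$96,791

Periodic rate i = 0.0568/2 = 0.0284; n = 3 × 2 = 6 periods.
Discount factor = (1+0.0284)^(−6) = 0.845333; PV = 114,500 × 0.845333 = 96,790.5770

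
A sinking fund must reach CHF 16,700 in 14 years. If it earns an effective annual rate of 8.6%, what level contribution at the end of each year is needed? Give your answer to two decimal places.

PMT = 16700 / ( [(1+0.086)^14 − 1] / 0.086 ) = 16700 / 25.279973 = 660.6020

CHF 660.60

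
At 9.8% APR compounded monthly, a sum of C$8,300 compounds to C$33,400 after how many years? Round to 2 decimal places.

Periodic rate i = 0.098/12 = 0.00816667.
n = ln(33400/8300) / ln(1+0.00816667) = ln(4.02410) / 0.008133 = 171.1810 months
= 171.1810/12 years

14.27 years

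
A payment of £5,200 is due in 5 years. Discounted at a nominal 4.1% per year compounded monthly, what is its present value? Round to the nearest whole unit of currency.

i = 0.041/12 = 0.00341667 per month; n = 5·12 = 60.
PV = FV·(1+i)^(−n) = 5,200 × 0.814932 = 4,237.6465

£4,238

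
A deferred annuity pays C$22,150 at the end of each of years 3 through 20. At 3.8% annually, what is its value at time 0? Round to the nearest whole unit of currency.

C$264,531

PV at t=2 (ordinary 18-year annuity): 22150 × a(18|0.038) = 22150 × 12.867593 = 285,017.1885
PV₀ = 285,017.1885 / (1+0.038)^2 = 285,017.1885 / 1.077444 = 264,530.8606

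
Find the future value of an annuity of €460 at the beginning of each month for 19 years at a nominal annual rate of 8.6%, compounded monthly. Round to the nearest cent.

Periodic rate i = 0.086/12 = 0.00716667; n = 19 × 12 = 228 periods.
FV = 460 × [(1+0.00716667)^228 − 1] / 0.00716667 × (1+i) = 460 × 575.428052 = 264,696.9037
(Beginning-of-period payments → annuity-due factor ×(1+i).)

€264,696.90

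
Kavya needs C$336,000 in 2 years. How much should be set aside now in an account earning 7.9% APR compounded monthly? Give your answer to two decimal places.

C$287,042.12

i = 0.079/12 = 0.00658333 per month; n = 2·12 = 24.
PV = FV·(1+i)^(−n) = 336,000 × 0.854292 = 287,042.1221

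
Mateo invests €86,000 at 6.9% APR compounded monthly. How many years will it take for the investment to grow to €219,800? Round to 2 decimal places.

13.64 years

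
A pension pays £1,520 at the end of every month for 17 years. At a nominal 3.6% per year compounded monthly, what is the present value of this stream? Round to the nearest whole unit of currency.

With 12 periods per year: i = 0.003, n = 204.
Annuity factor a(204|0.003) = 152.412571; PV = 1520 × 152.412571 = 231,667.1079

£231,667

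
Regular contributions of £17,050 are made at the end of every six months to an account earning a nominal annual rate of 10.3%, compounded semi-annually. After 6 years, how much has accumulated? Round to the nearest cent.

£273,755.29

Periodic rate i = 0.103/2 = 0.0515; n = 6 × 2 = 12 periods.
FV = 17050 × [(1+0.0515)^12 − 1] / 0.0515 = 17050 × 16.056029 = 273,755.2903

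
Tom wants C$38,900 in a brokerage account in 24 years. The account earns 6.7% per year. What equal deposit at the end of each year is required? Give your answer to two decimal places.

FV-annuity factor = 55.848223; PMT = 38900 / 55.848223 = 696.5307

C$696.53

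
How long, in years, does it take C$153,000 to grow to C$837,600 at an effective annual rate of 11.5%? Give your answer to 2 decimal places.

15.62 years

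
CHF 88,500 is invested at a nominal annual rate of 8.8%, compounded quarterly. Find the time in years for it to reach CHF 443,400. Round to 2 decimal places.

Periodic rate i = 0.088/4 = 0.022.
(1+i)^n = 443400/88500 = 5.01017, so n = ln 5.01017 / ln 1.022 = 74.0514 quarters
= 74.0514/4 years

18.51 years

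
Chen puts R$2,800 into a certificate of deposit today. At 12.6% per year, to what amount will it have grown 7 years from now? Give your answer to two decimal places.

R$6,425.79

FV = PV·(1+i)^n = 2,800 × 2.294926 = 6,425.7935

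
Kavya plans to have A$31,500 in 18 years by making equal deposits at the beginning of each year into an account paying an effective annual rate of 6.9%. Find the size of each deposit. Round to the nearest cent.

PMT = 31500 / ( [(1+0.069)^18 − 1] / 0.069 × (1+i) ) = 31500 / 35.997770 = 875.0542

A$875.05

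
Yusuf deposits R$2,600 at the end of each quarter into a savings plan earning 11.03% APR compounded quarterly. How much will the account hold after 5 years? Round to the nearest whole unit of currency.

R$68,165

Periodic rate i = 0.1103/4 = 0.027575; n = 5 × 4 = 20 periods.
Accumulation factor s(20|0.027575) = 26.217289; FV = 2600 × 26.217289 = 68,164.9518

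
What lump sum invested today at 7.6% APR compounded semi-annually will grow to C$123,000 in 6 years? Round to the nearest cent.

Periodic rate i = 0.076/2 = 0.038; n = 6 × 2 = 12 periods.
PV = FV·(1+i)^(−n) = 123,000 × 0.639193 = 78,620.6933

C$78,620.69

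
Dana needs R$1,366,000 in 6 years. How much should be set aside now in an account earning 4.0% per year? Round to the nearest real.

R$1,079,570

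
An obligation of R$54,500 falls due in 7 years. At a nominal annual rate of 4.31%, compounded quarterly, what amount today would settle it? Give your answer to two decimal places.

R$40,371.11

Periodic rate i = 0.0431/4 = 0.010775; n = 7 × 4 = 28 periods.
PV = 54,500 / (1 + 0.010775)^28 = 54,500 / 1.349975 = 40,371.1140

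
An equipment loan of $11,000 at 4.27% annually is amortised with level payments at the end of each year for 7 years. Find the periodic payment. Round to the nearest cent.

PMT = 11000 / ( [1 − (1+0.0427)^(−7)] / 0.0427 ) = 11000 / 5.942621 = 1,851.0350

$1,851.03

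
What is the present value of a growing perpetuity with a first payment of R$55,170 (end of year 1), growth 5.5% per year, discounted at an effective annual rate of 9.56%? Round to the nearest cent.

PV = PMT / (i − g) = 55170 / (0.0956 − 0.055) = 55170 / 0.040600 = 1,358,866.9951

R$1,358,867.00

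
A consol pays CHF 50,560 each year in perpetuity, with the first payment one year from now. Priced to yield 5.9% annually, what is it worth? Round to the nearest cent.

PV = PMT / i = 50560 / 0.059 = 856,949.1525

CHF 856,949.15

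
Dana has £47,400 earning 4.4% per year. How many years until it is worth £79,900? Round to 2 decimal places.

n = ln(79900/47400) / ln(1+0.044) = ln(1.68565) / 0.043059 = 12.1263 years

12.13 years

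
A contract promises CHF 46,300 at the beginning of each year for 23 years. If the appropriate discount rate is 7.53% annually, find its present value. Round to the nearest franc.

CHF 536,684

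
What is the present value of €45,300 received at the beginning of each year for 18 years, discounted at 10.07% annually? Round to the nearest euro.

PV = PMT · [1 − (1+i)^(−n)] / i × (1+i) = 45300 · 8.986926 = 407,107.7449
(annuity-due: payments at period start, so ×(1+i).)

€407,108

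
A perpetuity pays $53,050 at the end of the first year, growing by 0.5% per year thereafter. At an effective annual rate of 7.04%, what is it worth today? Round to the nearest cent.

$811,162.08

PV = D₁/(r − g) = 53050/(0.0704 − 0.005) = 811,162.0795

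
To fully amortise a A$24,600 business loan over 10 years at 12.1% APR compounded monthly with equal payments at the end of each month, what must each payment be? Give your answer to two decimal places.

A$354.36

i = 0.121/12 = 0.0100833 per month; n = 10·12 = 120.
PMT = 24600 / ( [1 − (1+0.0100833)^(−120)] / 0.0100833 ) = 24600 / 69.420520 = 354.3621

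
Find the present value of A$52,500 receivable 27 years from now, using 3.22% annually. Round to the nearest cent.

A$22,311.83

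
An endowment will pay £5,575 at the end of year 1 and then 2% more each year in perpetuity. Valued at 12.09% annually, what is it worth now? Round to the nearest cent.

£55,252.73

PV = PMT / (i − g) = 5575 / (0.1209 − 0.02) = 5575 / 0.100900 = 55,252.7255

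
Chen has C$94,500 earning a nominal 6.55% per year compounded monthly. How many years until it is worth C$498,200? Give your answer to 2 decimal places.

Periodic rate i = 0.0655/12 = 0.00545833.
(1+i)^n = 498200/94500 = 5.27196, so n = ln 5.27196 / ln 1.00546 = 305.3926 months
= 305.3926/12 years

25.45 years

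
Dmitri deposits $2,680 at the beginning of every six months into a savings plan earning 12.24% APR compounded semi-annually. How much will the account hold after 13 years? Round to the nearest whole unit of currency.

$171,254

With 2 periods per year: i = 0.0612, n = 26.
Accumulation factor s(26|0.0612) × (1+i) = 63.900912; FV = 2680 × 63.900912 = 171,254.4451
(annuity-due: payments at period start, so ×(1+i).)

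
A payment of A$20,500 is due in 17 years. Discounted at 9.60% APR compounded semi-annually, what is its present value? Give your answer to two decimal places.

A$4,163.61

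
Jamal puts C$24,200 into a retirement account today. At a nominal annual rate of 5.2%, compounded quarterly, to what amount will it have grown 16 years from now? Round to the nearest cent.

Periodic rate i = 0.052/4 = 0.013; n = 16 × 4 = 64 periods.
FV = 24,200 × (1 + 0.013)^64 = 55,312.0646

C$55,312.06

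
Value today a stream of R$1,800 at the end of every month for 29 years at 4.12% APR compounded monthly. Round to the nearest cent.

Periodic rate i = 0.0412/12 = 0.00343333; n = 29 × 12 = 348 periods.
Annuity factor a(348|0.00343333) = 202.897657; PV = 1800 × 202.897657 = 365,215.7832

R$365,215.78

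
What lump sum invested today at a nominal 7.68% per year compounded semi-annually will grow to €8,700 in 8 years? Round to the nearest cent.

€4,760.85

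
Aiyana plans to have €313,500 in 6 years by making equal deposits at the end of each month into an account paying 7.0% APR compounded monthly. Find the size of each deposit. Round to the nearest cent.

€3,516.11

i = 0.07/12 = 0.00583333 per month; n = 6·12 = 72.
FV-annuity factor = 89.160944; PMT = 313500 / 89.160944 = 3,516.1135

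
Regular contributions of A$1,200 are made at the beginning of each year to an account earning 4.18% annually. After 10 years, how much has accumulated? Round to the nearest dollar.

Accumulation factor s(10|0.0418) × (1+i) = 12.612867; FV = 1200 × 12.612867 = 15,135.4406
(annuity-due: payments at period start, so ×(1+i).)

A$15,135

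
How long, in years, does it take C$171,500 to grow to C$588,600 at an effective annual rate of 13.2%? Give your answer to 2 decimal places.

n = ln(588600/171500) / ln(1+0.132) = ln(3.43207) / 0.123986 = 9.9460 years

9.95 years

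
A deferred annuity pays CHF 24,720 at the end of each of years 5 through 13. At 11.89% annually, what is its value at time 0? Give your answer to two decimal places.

CHF 84,389.05

Value one period before first payment (t=4): 24720 × [1 − (1+0.1189)^(−9)] / 0.1189 = 24720 × 5.350603 = 132,266.9132
Discount back 4 years: 132,266.9132 × (1+0.1189)^(−4) = 132,266.9132 × 0.638021 = 84,389.0548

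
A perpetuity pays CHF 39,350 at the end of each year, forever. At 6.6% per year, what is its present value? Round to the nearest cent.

PV = C/r = 39350/0.066 = 596,212.1212

CHF 596,212.12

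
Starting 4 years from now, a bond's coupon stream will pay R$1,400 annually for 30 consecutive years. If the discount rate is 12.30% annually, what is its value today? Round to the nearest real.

Value one period before first payment (t=3): 1400 × [1 − (1+0.123)^(−30)] / 0.123 = 1400 × 7.879642 = 11,031.4990
Discount back 3 years: 11,031.4990 × (1+0.123)^(−3) = 11,031.4990 × 0.706091 = 7,789.2432

R$7,789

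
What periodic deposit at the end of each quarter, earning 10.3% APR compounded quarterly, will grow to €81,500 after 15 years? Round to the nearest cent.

i = 0.103/4 = 0.02575 per quarter; n = 15·4 = 60.
PMT = 81500 / ( [(1+0.02575)^60 − 1] / 0.02575 ) = 81500 / 139.696323 = 583.4083

€583.41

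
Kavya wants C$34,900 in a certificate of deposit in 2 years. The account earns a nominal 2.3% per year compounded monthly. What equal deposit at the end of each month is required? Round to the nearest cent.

C$1,422.37

With 12 periods per year: i = 0.00191667, n = 24.
FV-annuity factor = 24.536511; PMT = 34900 / 24.536511 = 1,422.3701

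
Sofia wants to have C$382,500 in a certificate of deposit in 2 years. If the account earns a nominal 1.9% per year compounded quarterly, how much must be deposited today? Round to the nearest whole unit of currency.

C$368,271

i = 0.019/4 = 0.00475 per quarter; n = 2·4 = 8.
PV = 382,500 / (1 + 0.00475)^8 = 382,500 / 1.038638 = 368,270.8300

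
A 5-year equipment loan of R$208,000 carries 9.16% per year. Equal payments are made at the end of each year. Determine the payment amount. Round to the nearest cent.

R$53,697.42

PMT = 208000 / ( [1 − (1+0.0916)^(−5)] / 0.0916 ) = 208000 / 3.873557 = 53,697.4161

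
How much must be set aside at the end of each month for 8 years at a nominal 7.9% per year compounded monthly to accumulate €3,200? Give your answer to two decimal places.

Periodic rate i = 0.079/12 = 0.00658333; n = 8 × 12 = 96 periods.
FV-annuity factor = 133.287616; PMT = 3200 / 133.287616 = 24.0082

€24.01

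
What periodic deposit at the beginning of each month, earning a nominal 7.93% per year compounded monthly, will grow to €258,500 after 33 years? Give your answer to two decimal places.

€134.94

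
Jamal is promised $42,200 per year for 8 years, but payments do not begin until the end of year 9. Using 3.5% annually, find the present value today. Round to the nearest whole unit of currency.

Value one period before first payment (t=8): 42200 × [1 − (1+0.035)^(−8)] / 0.035 = 42200 × 6.873956 = 290,080.9236
PV₀ = 290,080.9236 / (1+0.035)^8 = 290,080.9236 / 1.316809 = 220,290.8057

$220,291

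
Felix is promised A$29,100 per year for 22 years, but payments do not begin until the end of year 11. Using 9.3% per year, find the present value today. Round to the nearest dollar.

A$110,412

PV at t=10 (ordinary 22-year annuity): 29100 × a(22|0.093) = 29100 × 9.232584 = 268,668.1804
Discount back 10 years: 268,668.1804 × (1+0.093)^(−10) = 268,668.1804 × 0.410959 = 110,411.5774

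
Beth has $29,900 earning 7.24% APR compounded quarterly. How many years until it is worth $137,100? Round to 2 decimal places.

21.22 years

Periodic rate i = 0.0724/4 = 0.0181.
n = ln(137100/29900) / ln(1+0.0181) = ln(4.58528) / 0.017938 = 84.8946 quarters
= 84.8946/4 years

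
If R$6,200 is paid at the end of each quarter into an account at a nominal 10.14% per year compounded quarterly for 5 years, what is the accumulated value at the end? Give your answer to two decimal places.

i = 0.1014/4 = 0.02535 per quarter; n = 5·4 = 20.
FV = PMT · [(1+i)^n − 1] / i = 6200 · 25.634847 = 158,936.0503

R$158,936.05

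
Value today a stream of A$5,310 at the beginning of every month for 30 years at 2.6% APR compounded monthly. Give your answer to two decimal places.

With 12 periods per year: i = 0.00216667, n = 360.
PV = PMT · [1 − (1+i)^(−n)] / i × (1+i) = 5310 · 250.329067 = 1,329,247.3484
(annuity-due: payments at period start, so ×(1+i).)

A$1,329,247.35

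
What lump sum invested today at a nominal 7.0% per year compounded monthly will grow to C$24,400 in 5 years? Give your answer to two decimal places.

C$17,211.88

With 12 periods per year: i = 0.00583333, n = 60.
PV = FV·(1+i)^(−n) = 24,400 × 0.705405 = 17,211.8829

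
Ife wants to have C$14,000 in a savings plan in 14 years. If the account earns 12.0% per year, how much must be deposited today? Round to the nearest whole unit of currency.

C$2,865

Discount factor = (1+0.12)^(−14) = 0.204620; PV = 14,000 × 0.204620 = 2,864.6774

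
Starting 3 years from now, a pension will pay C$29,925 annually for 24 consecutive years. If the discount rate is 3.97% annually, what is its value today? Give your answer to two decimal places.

Value one period before first payment (t=2): 29925 × [1 − (1+0.0397)^(−24)] / 0.0397 = 29925 × 15.293902 = 457,670.0266
Discount back 2 years: 457,670.0266 × (1+0.0397)^(−2) = 457,670.0266 × 0.925090 = 423,385.8925

C$423,385.89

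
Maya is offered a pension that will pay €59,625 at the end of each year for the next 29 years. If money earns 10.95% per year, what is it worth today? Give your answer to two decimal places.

€517,770.63

PV = PMT · [1 − (1+i)^(−n)] / i = 59625 · 8.683784 = 517,770.6344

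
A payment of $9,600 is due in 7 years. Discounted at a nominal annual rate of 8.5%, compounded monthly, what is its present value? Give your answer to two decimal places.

$5,306.12

With 12 periods per year: i = 0.00708333, n = 84.
PV = 9,600 / (1 + 0.00708333)^84 = 9,600 / 1.809232 = 5,306.1180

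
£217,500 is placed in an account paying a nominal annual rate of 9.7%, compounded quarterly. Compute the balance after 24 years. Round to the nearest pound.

£2,169,865

With 4 periods per year: i = 0.02425, n = 96.
217,500 × (1+0.02425)^96 = 217,500 × 9.976389 = 2,169,864.5934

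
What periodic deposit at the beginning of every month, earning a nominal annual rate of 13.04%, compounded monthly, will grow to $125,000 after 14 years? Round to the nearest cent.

$261.14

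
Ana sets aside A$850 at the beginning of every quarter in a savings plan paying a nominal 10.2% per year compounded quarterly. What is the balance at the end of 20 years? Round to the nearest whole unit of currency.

A$222,069

With 4 periods per year: i = 0.0255, n = 80.
Accumulation factor s(80|0.0255) × (1+i) = 261.257479; FV = 850 × 261.257479 = 222,068.8571
(annuity-due: payments at period start, so ×(1+i).)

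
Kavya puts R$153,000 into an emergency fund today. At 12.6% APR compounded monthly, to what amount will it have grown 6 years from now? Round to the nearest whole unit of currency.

R$324,568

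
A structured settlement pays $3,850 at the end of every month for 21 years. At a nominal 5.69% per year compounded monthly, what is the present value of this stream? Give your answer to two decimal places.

With 12 periods per year: i = 0.00474167, n = 252.
Annuity factor a(252|0.00474167) = 146.870225; PV = 3850 × 146.870225 = 565,450.3650

$565,450.36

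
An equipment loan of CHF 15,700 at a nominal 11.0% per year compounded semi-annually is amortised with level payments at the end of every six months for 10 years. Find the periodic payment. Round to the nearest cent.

CHF 1,313.77

i = 0.11/2 = 0.055 per half-year; n = 10·2 = 20.
PMT = 15700 / ( [1 − (1+0.055)^(−20)] / 0.055 ) = 15700 / 11.950382 = 1,313.7655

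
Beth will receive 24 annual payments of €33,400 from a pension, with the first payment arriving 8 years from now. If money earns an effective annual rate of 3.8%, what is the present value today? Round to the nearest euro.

PV at t=7 (ordinary 24-year annuity): 33400 × a(24|0.038) = 33400 × 15.564021 = 519,838.2888
Discount back 7 years: 519,838.2888 × (1+0.038)^(−7) = 519,838.2888 × 0.770227 = 400,393.2891

€400,393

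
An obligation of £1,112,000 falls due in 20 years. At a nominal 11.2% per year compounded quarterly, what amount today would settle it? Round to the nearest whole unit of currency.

Periodic rate i = 0.112/4 = 0.028; n = 20 × 4 = 80 periods.
Discount factor = (1+0.028)^(−80) = 0.109787; PV = 1,112,000 × 0.109787 = 122,083.1185

£122,083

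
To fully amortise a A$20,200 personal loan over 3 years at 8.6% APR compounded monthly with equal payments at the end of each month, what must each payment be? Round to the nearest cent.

Periodic rate i = 0.086/12 = 0.00716667; n = 3 × 12 = 36 periods.
Annuity-PV factor = 31.631661; PMT = 20200 / 31.631661 = 638.6007

A$638.60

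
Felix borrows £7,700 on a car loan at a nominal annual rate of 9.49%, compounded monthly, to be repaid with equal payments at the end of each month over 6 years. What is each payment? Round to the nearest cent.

Periodic rate i = 0.0949/12 = 0.00790833; n = 6 × 12 = 72 periods.
PMT = 7700 / ( [1 − (1+0.00790833)^(−72)] / 0.00790833 ) = 7700 / 54.735472 = 140.6766

£140.68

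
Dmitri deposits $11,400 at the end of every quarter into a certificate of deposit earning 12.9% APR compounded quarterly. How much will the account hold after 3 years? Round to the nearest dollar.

With 4 periods per year: i = 0.03225, n = 12.
Accumulation factor s(12|0.03225) = 14.374807; FV = 11400 × 14.374807 = 163,872.7989

$163,873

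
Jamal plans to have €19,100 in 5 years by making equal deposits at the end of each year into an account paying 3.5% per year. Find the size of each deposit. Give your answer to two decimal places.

FV-annuity factor = 5.362466; PMT = 19100 / 5.362466 = 3,561.7942

€3,561.79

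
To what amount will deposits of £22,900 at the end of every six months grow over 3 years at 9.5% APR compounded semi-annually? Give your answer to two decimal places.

£154,787.13

With 2 periods per year: i = 0.0475, n = 6.
FV = 22900 × [(1+0.0475)^6 − 1] / 0.0475 = 22900 × 6.759263 = 154,787.1310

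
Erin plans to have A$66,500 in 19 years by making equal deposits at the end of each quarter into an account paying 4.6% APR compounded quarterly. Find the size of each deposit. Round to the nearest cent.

Periodic rate i = 0.046/4 = 0.0115; n = 19 × 4 = 76 periods.
PMT = 66500 / ( [(1+0.0115)^76 − 1] / 0.0115 ) = 66500 / 120.396123 = 552.3434

A$552.34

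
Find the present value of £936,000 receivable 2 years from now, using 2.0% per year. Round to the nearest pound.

£899,654

PV = FV·(1+i)^(−n) = 936,000 × 0.961169 = 899,653.9792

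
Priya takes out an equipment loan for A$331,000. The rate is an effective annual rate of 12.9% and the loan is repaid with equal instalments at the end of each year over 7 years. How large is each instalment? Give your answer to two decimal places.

Annuity-PV factor = 4.436410; PMT = 331000 / 4.436410 = 74,609.8758

A$74,609.88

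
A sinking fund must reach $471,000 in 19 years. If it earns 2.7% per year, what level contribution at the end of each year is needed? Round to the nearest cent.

$19,298.31

PMT = 471000 / ( [(1+0.027)^19 − 1] / 0.027 ) = 471000 / 24.406282 = 19,298.3105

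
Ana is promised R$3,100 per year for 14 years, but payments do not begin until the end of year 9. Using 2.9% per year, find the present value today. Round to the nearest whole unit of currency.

PV at t=8 (ordinary 14-year annuity): 3100 × a(14|0.029) = 3100 × 11.373460 = 35,257.7275
Discount back 8 years: 35,257.7275 × (1+0.029)^(−8) = 35,257.7275 × 0.795567 = 28,049.9001

R$28,050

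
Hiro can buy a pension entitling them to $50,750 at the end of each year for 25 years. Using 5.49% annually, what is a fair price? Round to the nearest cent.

$681,421.94

PV = 50750 × [1 − (1+0.0549)^(−25)] / 0.0549 = 50750 × 13.427033 = 681,421.9351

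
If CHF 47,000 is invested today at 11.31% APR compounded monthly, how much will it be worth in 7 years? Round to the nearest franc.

CHF 103,352

i = 0.1131/12 = 0.009425 per month; n = 7·12 = 84.
47,000 × (1+0.009425)^84 = 47,000 × 2.198977 = 103,351.9334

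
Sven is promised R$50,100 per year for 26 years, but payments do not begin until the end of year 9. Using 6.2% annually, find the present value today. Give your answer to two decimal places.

Value one period before first payment (t=8): 50100 × [1 − (1+0.062)^(−26)] / 0.062 = 50100 × 12.753278 = 638,939.2079
PV₀ = 638,939.2079 / (1+0.062)^8 = 638,939.2079 / 1.618066 = 394,878.4243

R$394,878.42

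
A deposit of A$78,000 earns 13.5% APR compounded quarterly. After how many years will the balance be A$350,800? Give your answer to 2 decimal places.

11.32 years

Periodic rate i = 0.135/4 = 0.03375.
n = ln(350800/78000) / ln(1+0.03375) = ln(4.49744) / 0.033193 = 45.2960 quarters
= 45.2960/4 years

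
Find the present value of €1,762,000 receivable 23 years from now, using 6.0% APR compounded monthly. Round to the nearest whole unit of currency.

Periodic rate i = 0.06/12 = 0.005; n = 23 × 12 = 276 periods.
PV = FV·(1+i)^(−n) = 1,762,000 × 0.252445 = 444,808.2763

€444,808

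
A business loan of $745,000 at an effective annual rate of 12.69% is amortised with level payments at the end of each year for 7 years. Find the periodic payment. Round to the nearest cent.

$166,830.37

Annuity-PV factor = 4.465614; PMT = 745000 / 4.465614 = 166,830.3750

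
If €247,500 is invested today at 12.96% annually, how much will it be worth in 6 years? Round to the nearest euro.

€514,190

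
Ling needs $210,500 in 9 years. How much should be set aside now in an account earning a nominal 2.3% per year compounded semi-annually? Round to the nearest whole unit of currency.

With 2 periods per year: i = 0.0115, n = 18.
PV = 210,500 / (1 + 0.0115)^18 = 210,500 / 1.228531 = 171,342.9075

$171,343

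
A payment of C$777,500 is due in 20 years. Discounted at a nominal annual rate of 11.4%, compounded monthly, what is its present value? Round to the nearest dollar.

C$80,386

Periodic rate i = 0.114/12 = 0.0095; n = 20 × 12 = 240 periods.
PV = FV·(1+i)^(−n) = 777,500 × 0.103391 = 80,386.4427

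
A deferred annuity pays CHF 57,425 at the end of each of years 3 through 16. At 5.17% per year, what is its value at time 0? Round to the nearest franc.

CHF 508,376

Value one period before first payment (t=2): 57425 × [1 − (1+0.0517)^(−14)] / 0.0517 = 57425 × 9.791923 = 562,301.1928
PV₀ = 562,301.1928 / (1+0.0517)^2 = 562,301.1928 / 1.106073 = 508,376.2543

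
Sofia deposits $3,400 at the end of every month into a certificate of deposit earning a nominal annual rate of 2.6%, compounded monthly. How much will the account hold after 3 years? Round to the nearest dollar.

$127,157

Periodic rate i = 0.026/12 = 0.00216667; n = 3 × 12 = 36 periods.
FV = 3400 × [(1+0.00216667)^36 − 1] / 0.00216667 = 3400 × 37.399126 = 127,157.0280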